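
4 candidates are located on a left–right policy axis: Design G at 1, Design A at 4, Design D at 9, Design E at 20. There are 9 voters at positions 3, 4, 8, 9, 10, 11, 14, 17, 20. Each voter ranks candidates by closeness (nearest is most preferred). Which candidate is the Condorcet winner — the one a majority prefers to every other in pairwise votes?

Design D

With single-peaked preferences on a line, the Condorcet winner is the candidate closest to the median voter.
The median voter (position 10) is closest to Design D at 9.
Check: Design D vs Design E — voters closer to Design D: 7 of 9.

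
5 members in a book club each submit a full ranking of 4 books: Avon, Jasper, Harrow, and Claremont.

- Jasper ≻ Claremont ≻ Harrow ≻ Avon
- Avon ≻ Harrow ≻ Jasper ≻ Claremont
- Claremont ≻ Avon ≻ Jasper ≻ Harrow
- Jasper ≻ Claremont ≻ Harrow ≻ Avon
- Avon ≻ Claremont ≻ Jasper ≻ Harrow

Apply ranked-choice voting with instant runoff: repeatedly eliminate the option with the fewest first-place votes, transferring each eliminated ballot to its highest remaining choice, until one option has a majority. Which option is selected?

Round 1: Avon 2, Jasper 2, Claremont 1, Harrow 0. Harrow has the fewest and is eliminated.
Round 2: Avon 2, Jasper 2, Claremont 1. Claremont has the fewest and is eliminated.
Round 3: Avon 3, Jasper 2. Avon has a majority.

Avon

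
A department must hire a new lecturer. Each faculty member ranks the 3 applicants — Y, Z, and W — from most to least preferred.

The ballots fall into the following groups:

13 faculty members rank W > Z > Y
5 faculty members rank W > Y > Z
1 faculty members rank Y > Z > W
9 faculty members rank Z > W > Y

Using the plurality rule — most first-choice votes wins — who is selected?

First-place vote totals:
  Y: 1
  Z: 9
  W: 18
W has the most first-place votes.

W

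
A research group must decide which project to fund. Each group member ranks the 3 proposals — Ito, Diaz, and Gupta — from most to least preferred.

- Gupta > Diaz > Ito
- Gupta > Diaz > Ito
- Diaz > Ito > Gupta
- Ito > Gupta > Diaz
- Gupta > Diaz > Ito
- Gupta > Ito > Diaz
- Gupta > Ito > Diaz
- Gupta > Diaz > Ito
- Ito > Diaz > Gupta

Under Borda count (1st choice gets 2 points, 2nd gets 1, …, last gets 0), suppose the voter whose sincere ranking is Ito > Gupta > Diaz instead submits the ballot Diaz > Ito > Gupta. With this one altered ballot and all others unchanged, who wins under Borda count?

Borda totals with the altered ballot: Ito 6, Diaz 9, Gupta 12.
The winner is unchanged: still Gupta.

Gupta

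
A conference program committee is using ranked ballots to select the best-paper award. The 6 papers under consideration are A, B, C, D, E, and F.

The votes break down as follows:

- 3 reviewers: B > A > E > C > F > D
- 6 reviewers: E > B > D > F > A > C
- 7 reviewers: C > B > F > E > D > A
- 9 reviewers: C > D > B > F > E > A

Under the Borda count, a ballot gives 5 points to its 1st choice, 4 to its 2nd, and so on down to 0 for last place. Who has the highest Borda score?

B

Borda scores:
  A: 3·4 + 6·1 + 7·0 + 9·0 = 18
  B: 3·5 + 6·4 + 7·4 + 9·3 = 94
  C: 3·2 + 6·0 + 7·5 + 9·5 = 86
  D: 3·0 + 6·3 + 7·1 + 9·4 = 61
  E: 3·3 + 6·5 + 7·2 + 9·1 = 62
  F: 3·1 + 6·2 + 7·3 + 9·2 = 54
B has the highest total.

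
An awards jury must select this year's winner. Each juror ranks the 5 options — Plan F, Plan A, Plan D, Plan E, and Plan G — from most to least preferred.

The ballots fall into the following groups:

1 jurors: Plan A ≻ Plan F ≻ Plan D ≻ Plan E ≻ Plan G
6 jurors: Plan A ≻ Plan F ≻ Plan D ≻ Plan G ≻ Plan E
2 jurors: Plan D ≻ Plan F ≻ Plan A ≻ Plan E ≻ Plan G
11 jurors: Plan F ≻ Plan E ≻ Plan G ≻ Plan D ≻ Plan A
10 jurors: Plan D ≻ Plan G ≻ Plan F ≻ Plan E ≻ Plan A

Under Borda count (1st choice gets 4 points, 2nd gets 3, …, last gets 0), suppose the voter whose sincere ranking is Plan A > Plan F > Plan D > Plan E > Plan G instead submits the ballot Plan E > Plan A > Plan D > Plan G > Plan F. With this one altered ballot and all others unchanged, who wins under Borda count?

Plan F

Borda totals with the altered ballot: Plan F 88, Plan A 31, Plan D 73, Plan E 49, Plan G 59.
The winner is unchanged: still Plan F.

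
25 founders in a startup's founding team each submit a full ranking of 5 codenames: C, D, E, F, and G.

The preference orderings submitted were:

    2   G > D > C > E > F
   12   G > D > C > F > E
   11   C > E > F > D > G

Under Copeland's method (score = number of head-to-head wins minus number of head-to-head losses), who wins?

G

Pairwise results:
  C vs D: D wins 14–11.
  C vs E: C wins 25–0.
  C vs F: C wins 25–0.
  C vs G: G wins 14–11.
  D vs E: D wins 14–11.
  D vs F: D wins 14–11.
  D vs G: G wins 14–11.
  E vs F: E wins 13–12.
  E vs G: G wins 14–11.
  F vs G: G wins 14–11.
Copeland scores (wins − losses):
  C: 2 − 2 = 0
  D: 3 − 1 = 2
  E: 1 − 3 = -2
  F: 0 − 4 = -4
  G: 4 − 0 = 4
G has the best Copeland score.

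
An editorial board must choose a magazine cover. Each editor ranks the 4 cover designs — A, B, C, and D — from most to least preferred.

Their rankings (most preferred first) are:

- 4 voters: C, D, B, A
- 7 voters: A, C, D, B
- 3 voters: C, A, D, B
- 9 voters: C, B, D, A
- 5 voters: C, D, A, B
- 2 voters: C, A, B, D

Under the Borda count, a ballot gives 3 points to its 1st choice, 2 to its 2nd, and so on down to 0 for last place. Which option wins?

C

Borda scores:
  A: 4·0 + 7·3 + 3·2 + 9·0 + 5·1 + 2·2 = 36
  B: 4·1 + 7·0 + 3·0 + 9·2 + 5·0 + 2·1 = 24
  C: 4·3 + 7·2 + 3·3 + 9·3 + 5·3 + 2·3 = 83
  D: 4·2 + 7·1 + 3·1 + 9·1 + 5·2 + 2·0 = 37
C has the highest total.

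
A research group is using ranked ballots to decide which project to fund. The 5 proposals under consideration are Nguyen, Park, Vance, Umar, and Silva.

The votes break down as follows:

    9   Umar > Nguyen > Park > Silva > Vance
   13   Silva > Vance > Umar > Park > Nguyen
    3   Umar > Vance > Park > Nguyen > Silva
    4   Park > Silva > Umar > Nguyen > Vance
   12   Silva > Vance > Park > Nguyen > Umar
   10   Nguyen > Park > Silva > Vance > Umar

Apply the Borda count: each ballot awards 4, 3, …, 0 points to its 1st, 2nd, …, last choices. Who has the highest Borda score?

Borda scores:
  Nguyen: 9·3 + 13·0 + 3·1 + 4·1 + 12·1 + 10·4 = 86
  Park: 9·2 + 13·1 + 3·2 + 4·4 + 12·2 + 10·3 = 107
  Vance: 9·0 + 13·3 + 3·3 + 4·0 + 12·3 + 10·1 = 94
  Umar: 9·4 + 13·2 + 3·4 + 4·2 + 12·0 + 10·0 = 82
  Silva: 9·1 + 13·4 + 3·0 + 4·3 + 12·4 + 10·2 = 141
Silva has the highest total.

Silva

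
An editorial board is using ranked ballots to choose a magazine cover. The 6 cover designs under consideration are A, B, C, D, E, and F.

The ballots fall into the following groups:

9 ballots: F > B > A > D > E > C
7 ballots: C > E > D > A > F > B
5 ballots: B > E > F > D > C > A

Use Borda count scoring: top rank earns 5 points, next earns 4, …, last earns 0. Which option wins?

F

Borda scores:
  A: 9·3 + 7·2 + 5·0 = 41
  B: 9·4 + 7·0 + 5·5 = 61
  C: 9·0 + 7·5 + 5·1 = 40
  D: 9·2 + 7·3 + 5·2 = 49
  E: 9·1 + 7·4 + 5·4 = 57
  F: 9·5 + 7·1 + 5·3 = 67
F has the highest total.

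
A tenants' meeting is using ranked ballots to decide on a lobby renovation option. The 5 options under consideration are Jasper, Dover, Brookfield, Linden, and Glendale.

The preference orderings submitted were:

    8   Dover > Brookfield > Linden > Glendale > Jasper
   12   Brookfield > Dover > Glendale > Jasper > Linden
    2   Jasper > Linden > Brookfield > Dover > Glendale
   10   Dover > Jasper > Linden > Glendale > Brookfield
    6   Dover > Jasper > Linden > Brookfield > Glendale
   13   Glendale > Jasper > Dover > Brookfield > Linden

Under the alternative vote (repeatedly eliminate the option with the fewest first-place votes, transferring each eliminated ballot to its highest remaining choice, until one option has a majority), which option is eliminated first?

Linden

Round 1: Dover 24, Glendale 13, Brookfield 12, Jasper 2, Linden 0. Linden has the fewest and is eliminated.
Round 2: Dover 24, Glendale 13, Brookfield 12, Jasper 2. Jasper has the fewest and is eliminated.
Round 3: Dover 24, Brookfield 14, Glendale 13. Glendale has the fewest and is eliminated.
Round 4: Dover 37, Brookfield 14. Dover has a majority.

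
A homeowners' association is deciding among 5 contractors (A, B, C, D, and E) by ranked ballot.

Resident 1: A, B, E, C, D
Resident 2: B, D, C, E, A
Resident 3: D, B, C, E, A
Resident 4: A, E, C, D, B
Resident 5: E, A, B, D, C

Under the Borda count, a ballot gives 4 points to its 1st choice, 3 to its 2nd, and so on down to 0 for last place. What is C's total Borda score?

7

Borda scores:
  A: 4 + 0 + 0 + 4 + 3 = 11
  B: 3 + 4 + 3 + 0 + 2 = 12
  C: 1 + 2 + 2 + 2 + 0 = 7
  D: 0 + 3 + 4 + 1 + 1 = 9
  E: 2 + 1 + 1 + 3 + 4 = 11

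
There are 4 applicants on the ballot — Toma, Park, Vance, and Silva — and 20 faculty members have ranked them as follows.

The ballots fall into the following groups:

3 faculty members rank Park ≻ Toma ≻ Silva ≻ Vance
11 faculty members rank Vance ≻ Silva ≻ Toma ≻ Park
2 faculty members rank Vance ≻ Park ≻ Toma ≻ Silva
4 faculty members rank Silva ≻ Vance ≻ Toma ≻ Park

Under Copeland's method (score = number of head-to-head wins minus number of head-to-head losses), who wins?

Pairwise results:
  Toma vs Park: Toma wins 15–5.
  Toma vs Vance: Vance wins 17–3.
  Toma vs Silva: Silva wins 15–5.
  Park vs Vance: Vance wins 17–3.
  Park vs Silva: Silva wins 15–5.
  Vance vs Silva: Vance wins 13–7.
Copeland scores (wins − losses):
  Toma: 1 − 2 = -1
  Park: 0 − 3 = -3
  Vance: 3 − 0 = 3
  Silva: 2 − 1 = 1
Vance has the best Copeland score.

Vance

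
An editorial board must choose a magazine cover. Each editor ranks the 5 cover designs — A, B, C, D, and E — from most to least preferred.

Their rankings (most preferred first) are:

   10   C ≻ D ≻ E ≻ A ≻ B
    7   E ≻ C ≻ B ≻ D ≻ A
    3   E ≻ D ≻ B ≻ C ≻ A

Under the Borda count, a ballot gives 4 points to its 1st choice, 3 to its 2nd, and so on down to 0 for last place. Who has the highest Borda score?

Borda scores:
  A: 10·1 + 7·0 + 3·0 = 10
  B: 10·0 + 7·2 + 3·2 = 20
  C: 10·4 + 7·3 + 3·1 = 64
  D: 10·3 + 7·1 + 3·3 = 46
  E: 10·2 + 7·4 + 3·4 = 60
C has the highest total.

C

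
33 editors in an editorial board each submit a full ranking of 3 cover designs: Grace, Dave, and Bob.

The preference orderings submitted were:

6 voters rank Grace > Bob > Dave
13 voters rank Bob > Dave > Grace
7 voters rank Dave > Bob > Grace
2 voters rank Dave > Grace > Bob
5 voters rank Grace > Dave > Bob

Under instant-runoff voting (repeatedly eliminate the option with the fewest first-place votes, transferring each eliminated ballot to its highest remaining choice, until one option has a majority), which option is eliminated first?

Round 1: Bob 13, Grace 11, Dave 9. Dave has the fewest and is eliminated.
Round 2: Bob 20, Grace 13. Bob has a majority.

Dave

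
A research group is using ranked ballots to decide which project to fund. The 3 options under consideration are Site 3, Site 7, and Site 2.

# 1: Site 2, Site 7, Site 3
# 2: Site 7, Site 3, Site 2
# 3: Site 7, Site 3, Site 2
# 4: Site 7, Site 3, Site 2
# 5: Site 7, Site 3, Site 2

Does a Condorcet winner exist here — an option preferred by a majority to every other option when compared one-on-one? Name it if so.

Head-to-head results (5 voters total):
Site 3 vs Site 7: Site 7 wins 5–0.
Site 3 vs Site 2: Site 3 wins 4–1.
Site 7 vs Site 2: Site 7 wins 4–1.
Site 7 beats each rival — Site 3 (5–0), Site 2 (4–1) — so Site 7 is the Condorcet winner.

Site 7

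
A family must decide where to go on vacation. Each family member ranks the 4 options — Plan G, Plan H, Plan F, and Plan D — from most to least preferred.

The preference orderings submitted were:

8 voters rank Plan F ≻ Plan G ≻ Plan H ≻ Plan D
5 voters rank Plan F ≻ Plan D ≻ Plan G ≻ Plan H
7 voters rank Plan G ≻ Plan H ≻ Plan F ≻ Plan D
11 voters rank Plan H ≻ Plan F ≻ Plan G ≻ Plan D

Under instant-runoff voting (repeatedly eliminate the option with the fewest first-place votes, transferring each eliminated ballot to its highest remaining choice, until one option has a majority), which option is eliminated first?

Plan D

Round 1: Plan F 13, Plan H 11, Plan G 7, Plan D 0. Plan D has the fewest and is eliminated.
Round 2: Plan F 13, Plan H 11, Plan G 7. Plan G has the fewest and is eliminated.
Round 3: Plan H 18, Plan F 13. Plan H has a majority.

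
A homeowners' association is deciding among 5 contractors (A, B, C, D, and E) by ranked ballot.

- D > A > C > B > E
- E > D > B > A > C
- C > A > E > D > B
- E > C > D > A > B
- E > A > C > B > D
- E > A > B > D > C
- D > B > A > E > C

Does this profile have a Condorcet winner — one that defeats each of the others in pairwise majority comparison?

Head-to-head results (7 voters total):
A vs B: A wins 5–2.
A vs C: A wins 5–2.
A vs D: D wins 4–3.
A vs E: E wins 4–3.
B vs C: C wins 4–3.
B vs D: D wins 5–2.
B vs E: E wins 5–2.
C vs D: D wins 4–3.
C vs E: E wins 5–2.
D vs E: E wins 5–2.
E beats each rival — A (4–3), B (5–2), C (5–2), D (5–2) — so E is the Condorcet winner.

Yes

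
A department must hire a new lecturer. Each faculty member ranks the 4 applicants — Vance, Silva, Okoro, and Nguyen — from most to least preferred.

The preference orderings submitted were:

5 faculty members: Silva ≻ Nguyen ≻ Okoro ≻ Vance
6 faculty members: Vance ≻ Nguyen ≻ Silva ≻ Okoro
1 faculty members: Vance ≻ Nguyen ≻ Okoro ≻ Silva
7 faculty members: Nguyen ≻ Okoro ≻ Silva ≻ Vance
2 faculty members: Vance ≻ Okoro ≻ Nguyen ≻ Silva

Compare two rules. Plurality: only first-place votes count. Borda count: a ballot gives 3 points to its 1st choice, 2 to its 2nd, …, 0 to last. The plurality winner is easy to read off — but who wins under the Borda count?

Plurality first-place counts: Vance 9, Silva 5, Okoro 0, Nguyen 7 → Vance.
Borda totals: Vance 27, Silva 28, Okoro 24, Nguyen 47 → Nguyen.

Nguyen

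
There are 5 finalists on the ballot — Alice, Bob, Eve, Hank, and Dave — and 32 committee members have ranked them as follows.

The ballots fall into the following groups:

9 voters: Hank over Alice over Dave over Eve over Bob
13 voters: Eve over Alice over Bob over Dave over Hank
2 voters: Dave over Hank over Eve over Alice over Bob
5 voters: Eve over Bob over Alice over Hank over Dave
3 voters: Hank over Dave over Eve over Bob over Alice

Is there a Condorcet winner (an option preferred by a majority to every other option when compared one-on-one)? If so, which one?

Head-to-head results (32 voters total):
Alice vs Bob: Alice wins 24–8.
Alice vs Eve: Eve wins 23–9.
Alice vs Hank: Alice wins 18–14.
Alice vs Dave: Alice wins 27–5.
Bob vs Eve: Eve wins 32–0.
Bob vs Hank: Bob wins 18–14.
Bob vs Dave: Bob wins 18–14.
Eve vs Hank: Eve wins 18–14.
Eve vs Dave: Eve wins 18–14.
Hank vs Dave: Hank wins 17–15.
Eve beats each rival — Alice (23–9), Bob (32–0), Hank (18–14), Dave (18–14) — so Eve is the Condorcet winner.

Eve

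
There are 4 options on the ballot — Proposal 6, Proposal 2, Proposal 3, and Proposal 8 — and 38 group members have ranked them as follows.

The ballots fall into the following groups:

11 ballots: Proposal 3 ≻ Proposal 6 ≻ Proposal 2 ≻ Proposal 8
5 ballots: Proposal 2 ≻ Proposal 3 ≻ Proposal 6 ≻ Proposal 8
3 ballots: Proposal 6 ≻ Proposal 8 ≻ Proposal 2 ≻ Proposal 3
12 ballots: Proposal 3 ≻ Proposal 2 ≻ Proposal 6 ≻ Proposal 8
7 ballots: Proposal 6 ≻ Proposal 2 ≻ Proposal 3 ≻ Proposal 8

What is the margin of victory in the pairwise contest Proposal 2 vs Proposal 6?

Ballots ranking Proposal 2 above Proposal 6: 5+12 = 17.
Ballots ranking Proposal 6 above Proposal 2: 11+3+7 = 21.
Proposal 6 wins 21–17, a margin of 4.

4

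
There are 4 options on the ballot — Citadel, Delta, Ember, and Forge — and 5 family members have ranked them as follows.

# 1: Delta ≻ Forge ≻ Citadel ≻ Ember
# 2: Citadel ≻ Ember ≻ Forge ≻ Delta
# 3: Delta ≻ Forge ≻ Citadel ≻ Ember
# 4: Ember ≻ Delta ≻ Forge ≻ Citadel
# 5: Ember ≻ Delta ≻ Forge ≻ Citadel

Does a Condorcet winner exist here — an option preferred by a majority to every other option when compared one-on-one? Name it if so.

Head-to-head results (5 voters total):
Citadel vs Delta: Delta wins 4–1.
Citadel vs Ember: Citadel wins 3–2.
Citadel vs Forge: Forge wins 4–1.
Delta vs Ember: Ember wins 3–2.
Delta vs Forge: Delta wins 4–1.
Ember vs Forge: Ember wins 3–2.
No candidate beats all others: Citadel beats Ember beats Delta beats Citadel, a majority cycle.

There is no Condorcet winner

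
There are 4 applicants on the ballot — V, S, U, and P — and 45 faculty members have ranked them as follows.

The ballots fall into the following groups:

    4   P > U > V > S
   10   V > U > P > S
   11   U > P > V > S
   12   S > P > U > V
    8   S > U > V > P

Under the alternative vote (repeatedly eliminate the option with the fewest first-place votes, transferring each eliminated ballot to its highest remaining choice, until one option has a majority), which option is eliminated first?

P

Round 1: S 20, U 11, V 10, P 4. P has the fewest and is eliminated.
Round 2: S 20, U 15, V 10. V has the fewest and is eliminated.
Round 3: U 25, S 20. U has a majority.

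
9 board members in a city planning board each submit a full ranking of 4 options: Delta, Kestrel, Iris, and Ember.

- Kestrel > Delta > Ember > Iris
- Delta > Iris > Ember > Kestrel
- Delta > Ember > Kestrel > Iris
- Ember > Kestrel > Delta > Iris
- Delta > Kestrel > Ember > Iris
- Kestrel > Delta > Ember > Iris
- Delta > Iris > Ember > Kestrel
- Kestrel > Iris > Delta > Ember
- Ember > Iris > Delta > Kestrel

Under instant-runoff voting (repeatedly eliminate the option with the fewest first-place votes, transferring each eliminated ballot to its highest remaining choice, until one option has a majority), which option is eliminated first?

Iris

Round 1: Delta 4, Kestrel 3, Ember 2, Iris 0. Iris has the fewest and is eliminated.
Round 2: Delta 4, Kestrel 3, Ember 2. Ember has the fewest and is eliminated.
Round 3: Delta 5, Kestrel 4. Delta has a majority.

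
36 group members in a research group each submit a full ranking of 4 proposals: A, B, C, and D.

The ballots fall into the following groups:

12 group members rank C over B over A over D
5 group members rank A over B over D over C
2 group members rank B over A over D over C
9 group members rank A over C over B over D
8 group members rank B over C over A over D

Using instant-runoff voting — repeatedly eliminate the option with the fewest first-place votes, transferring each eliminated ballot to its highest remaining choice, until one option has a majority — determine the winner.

C

Round 1: A 14, C 12, B 10, D 0. D has the fewest and is eliminated.
Round 2: A 14, C 12, B 10. B has the fewest and is eliminated.
Round 3: C 20, A 16. C has a majority.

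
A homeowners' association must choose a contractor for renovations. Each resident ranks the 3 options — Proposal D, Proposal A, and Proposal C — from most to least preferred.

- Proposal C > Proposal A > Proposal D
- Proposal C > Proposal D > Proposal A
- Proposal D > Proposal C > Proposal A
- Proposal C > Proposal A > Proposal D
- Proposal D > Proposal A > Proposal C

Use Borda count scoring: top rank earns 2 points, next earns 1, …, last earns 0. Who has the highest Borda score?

Borda scores:
  Proposal D: 0 + 1 + 2 + 0 + 2 = 5
  Proposal A: 1 + 0 + 0 + 1 + 1 = 3
  Proposal C: 2 + 2 + 1 + 2 + 0 = 7
Proposal C has the highest total.

Proposal C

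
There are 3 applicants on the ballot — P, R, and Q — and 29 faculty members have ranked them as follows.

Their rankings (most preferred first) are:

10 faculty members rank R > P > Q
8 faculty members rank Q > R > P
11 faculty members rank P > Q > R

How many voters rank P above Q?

21

Ballots ranking P above Q: 10+11 = 21.
Ballots ranking Q above P: 8.
So 21 of 29 voters prefer P to Q.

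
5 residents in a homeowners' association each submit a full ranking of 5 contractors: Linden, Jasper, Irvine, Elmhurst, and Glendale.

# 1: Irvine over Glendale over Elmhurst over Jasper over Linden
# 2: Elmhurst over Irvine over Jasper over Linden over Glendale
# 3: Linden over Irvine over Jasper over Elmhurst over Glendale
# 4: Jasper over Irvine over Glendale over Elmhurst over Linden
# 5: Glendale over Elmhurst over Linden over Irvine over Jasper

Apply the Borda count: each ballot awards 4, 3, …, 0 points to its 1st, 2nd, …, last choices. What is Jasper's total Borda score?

9

Borda scores:
  Linden: 0 + 1 + 4 + 0 + 2 = 7
  Jasper: 1 + 2 + 2 + 4 + 0 = 9
  Irvine: 4 + 3 + 3 + 3 + 1 = 14
  Elmhurst: 2 + 4 + 1 + 1 + 3 = 11
  Glendale: 3 + 0 + 0 + 2 + 4 = 9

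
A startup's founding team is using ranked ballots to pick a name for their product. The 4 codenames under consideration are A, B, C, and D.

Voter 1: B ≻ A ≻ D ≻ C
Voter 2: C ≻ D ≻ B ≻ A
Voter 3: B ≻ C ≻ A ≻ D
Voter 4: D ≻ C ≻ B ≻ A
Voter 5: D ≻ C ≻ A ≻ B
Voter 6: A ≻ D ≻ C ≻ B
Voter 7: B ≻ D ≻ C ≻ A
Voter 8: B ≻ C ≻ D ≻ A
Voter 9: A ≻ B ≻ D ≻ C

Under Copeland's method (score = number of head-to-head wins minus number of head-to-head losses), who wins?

Pairwise results:
  A vs B: B wins 6–3.
  A vs C: C wins 6–3.
  A vs D: D wins 5–4.
  B vs C: B wins 5–4.
  B vs D: B wins 5–4.
  C vs D: D wins 6–3.
Copeland scores (wins − losses):
  A: 0 − 3 = -3
  B: 3 − 0 = 3
  C: 1 − 2 = -1
  D: 2 − 1 = 1
B has the best Copeland score.

B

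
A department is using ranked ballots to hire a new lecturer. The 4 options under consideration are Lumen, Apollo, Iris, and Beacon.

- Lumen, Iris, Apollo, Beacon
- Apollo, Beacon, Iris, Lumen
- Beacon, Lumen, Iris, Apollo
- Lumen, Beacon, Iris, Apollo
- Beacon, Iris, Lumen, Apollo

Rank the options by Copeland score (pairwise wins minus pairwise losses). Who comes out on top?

Pairwise results:
  Lumen vs Apollo: Lumen wins 4–1.
  Lumen vs Iris: Lumen wins 3–2.
  Lumen vs Beacon: Beacon wins 3–2.
  Apollo vs Iris: Iris wins 4–1.
  Apollo vs Beacon: Beacon wins 3–2.
  Iris vs Beacon: Beacon wins 4–1.
Copeland scores (wins − losses):
  Lumen: 2 − 1 = 1
  Apollo: 0 − 3 = -3
  Iris: 1 − 2 = -1
  Beacon: 3 − 0 = 3
Beacon has the best Copeland score.

Beacon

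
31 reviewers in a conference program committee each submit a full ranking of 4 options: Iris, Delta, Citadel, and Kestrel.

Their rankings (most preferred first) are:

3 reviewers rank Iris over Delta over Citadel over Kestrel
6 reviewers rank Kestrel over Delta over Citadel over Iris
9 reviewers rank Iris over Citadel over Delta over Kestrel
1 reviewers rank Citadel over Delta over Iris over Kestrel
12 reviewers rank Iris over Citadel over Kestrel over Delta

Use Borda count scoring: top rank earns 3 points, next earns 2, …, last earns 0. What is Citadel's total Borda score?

54

Borda scores:
  Iris: 3·3 + 6·0 + 9·3 + 1 + 12·3 = 73
  Delta: 3·2 + 6·2 + 9·1 + 2 + 12·0 = 29
  Citadel: 3·1 + 6·1 + 9·2 + 3 + 12·2 = 54
  Kestrel: 3·0 + 6·3 + 9·0 + 0 + 12·1 = 30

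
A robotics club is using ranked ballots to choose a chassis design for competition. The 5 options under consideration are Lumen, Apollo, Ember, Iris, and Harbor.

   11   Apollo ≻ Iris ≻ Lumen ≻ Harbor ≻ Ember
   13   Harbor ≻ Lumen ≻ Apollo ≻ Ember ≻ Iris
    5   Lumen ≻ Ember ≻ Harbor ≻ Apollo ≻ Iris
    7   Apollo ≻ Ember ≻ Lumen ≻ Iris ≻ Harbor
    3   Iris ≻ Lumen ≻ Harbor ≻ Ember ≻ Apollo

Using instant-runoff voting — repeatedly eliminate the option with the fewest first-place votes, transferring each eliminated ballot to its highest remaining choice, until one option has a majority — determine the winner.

Round 1: Apollo 18, Harbor 13, Lumen 5, Iris 3, Ember 0. Ember has the fewest and is eliminated.
Round 2: Apollo 18, Harbor 13, Lumen 5, Iris 3. Iris has the fewest and is eliminated.
Round 3: Apollo 18, Harbor 13, Lumen 8. Lumen has the fewest and is eliminated.
Round 4: Harbor 21, Apollo 18. Harbor has a majority.

Harbor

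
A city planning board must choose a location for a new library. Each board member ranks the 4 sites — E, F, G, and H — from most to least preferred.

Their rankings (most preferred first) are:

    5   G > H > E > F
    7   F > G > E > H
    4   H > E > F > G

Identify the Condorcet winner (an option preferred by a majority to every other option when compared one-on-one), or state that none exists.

There is no Condorcet winner

Head-to-head results (16 voters total):
E vs F: E wins 9–7.
E vs G: G wins 12–4.
E vs H: H wins 9–7.
F vs G: F wins 11–5.
F vs H: H wins 9–7.
G vs H: G wins 12–4.
No candidate beats all others: E beats F beats G beats E, a majority cycle.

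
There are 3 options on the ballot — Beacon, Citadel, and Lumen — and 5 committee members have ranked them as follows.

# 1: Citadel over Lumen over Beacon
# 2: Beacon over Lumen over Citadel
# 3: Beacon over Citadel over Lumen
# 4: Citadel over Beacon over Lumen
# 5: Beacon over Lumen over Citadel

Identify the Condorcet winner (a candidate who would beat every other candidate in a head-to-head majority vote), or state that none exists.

Beacon

Head-to-head results (5 voters total):
Beacon vs Citadel: Beacon wins 3–2.
Beacon vs Lumen: Beacon wins 4–1.
Citadel vs Lumen: Citadel wins 3–2.
Beacon beats each rival — Citadel (3–2), Lumen (4–1) — so Beacon is the Condorcet winner.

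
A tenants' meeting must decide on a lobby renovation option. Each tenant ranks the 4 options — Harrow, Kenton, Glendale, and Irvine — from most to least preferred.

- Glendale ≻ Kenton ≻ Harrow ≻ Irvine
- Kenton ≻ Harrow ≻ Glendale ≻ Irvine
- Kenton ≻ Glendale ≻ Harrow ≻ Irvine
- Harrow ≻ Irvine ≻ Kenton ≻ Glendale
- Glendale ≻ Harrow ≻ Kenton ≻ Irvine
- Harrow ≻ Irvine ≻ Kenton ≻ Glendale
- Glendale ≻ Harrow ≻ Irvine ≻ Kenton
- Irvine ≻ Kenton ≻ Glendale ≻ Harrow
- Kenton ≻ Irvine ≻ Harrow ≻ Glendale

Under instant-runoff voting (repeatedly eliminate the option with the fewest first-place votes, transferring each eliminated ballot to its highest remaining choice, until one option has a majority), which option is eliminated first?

Round 1: Kenton 3, Glendale 3, Harrow 2, Irvine 1. Irvine has the fewest and is eliminated.
Round 2: Kenton 4, Glendale 3, Harrow 2. Harrow has the fewest and is eliminated.
Round 3: Kenton 6, Glendale 3. Kenton has a majority.

Irvine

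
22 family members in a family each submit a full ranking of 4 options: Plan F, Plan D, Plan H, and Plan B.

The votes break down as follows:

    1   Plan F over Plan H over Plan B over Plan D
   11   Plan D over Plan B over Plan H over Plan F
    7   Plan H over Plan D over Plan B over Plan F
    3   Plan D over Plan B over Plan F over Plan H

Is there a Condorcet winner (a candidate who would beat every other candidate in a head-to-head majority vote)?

Yes

Head-to-head results (22 voters total):
Plan F vs Plan D: Plan D wins 21–1.
Plan F vs Plan H: Plan H wins 18–4.
Plan F vs Plan B: Plan B wins 21–1.
Plan D vs Plan H: Plan D wins 14–8.
Plan D vs Plan B: Plan D wins 21–1.
Plan H vs Plan B: Plan B wins 14–8.
Plan D beats each rival — Plan F (21–1), Plan H (14–8), Plan B (21–1) — so Plan D is the Condorcet winner.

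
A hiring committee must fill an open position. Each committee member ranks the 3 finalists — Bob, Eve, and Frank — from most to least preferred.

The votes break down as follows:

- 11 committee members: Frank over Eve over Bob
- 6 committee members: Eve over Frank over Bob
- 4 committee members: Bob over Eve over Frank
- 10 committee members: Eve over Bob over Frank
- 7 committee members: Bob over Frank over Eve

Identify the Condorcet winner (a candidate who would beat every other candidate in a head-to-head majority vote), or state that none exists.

Eve

Head-to-head results (38 voters total):
Bob vs Eve: Eve wins 27–11.
Bob vs Frank: Bob wins 21–17.
Eve vs Frank: Eve wins 20–18.
Eve beats each rival — Bob (27–11), Frank (20–18) — so Eve is the Condorcet winner.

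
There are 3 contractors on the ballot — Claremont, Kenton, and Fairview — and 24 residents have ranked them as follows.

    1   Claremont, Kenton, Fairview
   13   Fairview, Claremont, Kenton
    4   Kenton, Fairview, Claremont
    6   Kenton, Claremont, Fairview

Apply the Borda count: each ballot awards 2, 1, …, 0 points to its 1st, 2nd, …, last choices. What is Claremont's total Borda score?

21

Borda scores:
  Claremont: 2 + 13·1 + 4·0 + 6·1 = 21
  Kenton: 1 + 13·0 + 4·2 + 6·2 = 21
  Fairview: 0 + 13·2 + 4·1 + 6·0 = 30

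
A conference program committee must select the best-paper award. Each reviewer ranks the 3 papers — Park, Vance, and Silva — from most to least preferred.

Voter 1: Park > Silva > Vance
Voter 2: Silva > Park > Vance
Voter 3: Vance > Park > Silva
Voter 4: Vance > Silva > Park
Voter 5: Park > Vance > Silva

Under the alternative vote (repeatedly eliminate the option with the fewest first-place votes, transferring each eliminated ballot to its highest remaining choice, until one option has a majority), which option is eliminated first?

Round 1: Park 2, Vance 2, Silva 1. Silva has the fewest and is eliminated.
Round 2: Park 3, Vance 2. Park has a majority.

Silva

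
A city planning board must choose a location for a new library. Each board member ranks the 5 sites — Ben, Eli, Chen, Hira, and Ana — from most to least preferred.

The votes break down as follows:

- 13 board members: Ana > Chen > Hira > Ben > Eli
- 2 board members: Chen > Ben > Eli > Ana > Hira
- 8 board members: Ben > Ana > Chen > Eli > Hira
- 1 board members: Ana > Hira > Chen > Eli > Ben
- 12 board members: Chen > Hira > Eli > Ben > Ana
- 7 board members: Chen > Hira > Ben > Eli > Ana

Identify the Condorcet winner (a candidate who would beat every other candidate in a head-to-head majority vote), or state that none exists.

There is no Condorcet winner

Head-to-head results (43 voters total):
Ben vs Eli: Ben wins 30–13.
Ben vs Chen: Chen wins 35–8.
Ben vs Hira: Hira wins 33–10.
Ben vs Ana: Ben wins 29–14.
Eli vs Chen: Chen wins 43–0.
Eli vs Hira: Hira wins 33–10.
Eli vs Ana: Ana wins 22–21.
Chen vs Hira: Chen wins 42–1.
Chen vs Ana: Ana wins 22–21.
Hira vs Ana: Ana wins 24–19.
No candidate beats all others: Ben beats Ana beats Chen beats Ben, a majority cycle.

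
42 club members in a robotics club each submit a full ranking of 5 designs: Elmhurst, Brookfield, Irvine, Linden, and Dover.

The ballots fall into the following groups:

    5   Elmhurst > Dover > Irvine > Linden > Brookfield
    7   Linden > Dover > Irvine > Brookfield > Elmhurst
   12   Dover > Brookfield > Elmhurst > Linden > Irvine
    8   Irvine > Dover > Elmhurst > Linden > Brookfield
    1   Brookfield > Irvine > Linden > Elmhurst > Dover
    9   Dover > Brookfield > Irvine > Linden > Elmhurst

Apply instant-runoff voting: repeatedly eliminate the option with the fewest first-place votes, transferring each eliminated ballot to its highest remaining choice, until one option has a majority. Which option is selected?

Round 1: Dover 21, Irvine 8, Linden 7, Elmhurst 5, Brookfield 1. Brookfield has the fewest and is eliminated.
Round 2: Dover 21, Irvine 9, Linden 7, Elmhurst 5. Elmhurst has the fewest and is eliminated.
Round 3: Dover 26, Irvine 9, Linden 7. Dover has a majority.

Dover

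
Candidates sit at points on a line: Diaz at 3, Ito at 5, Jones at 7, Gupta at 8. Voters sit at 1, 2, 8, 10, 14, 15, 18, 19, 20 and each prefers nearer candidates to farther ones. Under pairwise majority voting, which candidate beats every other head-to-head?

Gupta

With single-peaked preferences on a line, the Condorcet winner is the candidate closest to the median voter.
The median voter (position 14) is closest to Gupta at 8.
Check: Gupta vs Diaz — voters closer to Gupta: 7 of 9.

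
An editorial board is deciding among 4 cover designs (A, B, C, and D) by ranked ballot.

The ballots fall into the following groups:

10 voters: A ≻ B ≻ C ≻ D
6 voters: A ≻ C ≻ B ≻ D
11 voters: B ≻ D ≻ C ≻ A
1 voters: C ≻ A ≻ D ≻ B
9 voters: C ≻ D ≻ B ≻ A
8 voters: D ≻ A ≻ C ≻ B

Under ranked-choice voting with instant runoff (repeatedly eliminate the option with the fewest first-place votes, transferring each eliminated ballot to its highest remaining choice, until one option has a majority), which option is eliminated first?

Round 1: A 16, B 11, C 10, D 8. D has the fewest and is eliminated.
Round 2: A 24, B 11, C 10. A has a majority.

D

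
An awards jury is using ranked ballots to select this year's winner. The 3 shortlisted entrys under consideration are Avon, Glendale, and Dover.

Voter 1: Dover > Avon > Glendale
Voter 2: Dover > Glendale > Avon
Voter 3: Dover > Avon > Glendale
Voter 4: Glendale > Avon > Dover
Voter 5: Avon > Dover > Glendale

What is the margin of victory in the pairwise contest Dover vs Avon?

Ballots ranking Dover above Avon: 3.
Ballots ranking Avon above Dover: 2.
Dover wins 3–2, a margin of 1.

1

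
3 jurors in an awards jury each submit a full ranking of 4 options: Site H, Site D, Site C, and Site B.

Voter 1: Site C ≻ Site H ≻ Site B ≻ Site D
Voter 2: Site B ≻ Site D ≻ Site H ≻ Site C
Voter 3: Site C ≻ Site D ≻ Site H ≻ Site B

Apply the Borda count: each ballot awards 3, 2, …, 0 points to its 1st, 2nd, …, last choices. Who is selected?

Site C

Borda scores:
  Site H: 2 + 1 + 1 = 4
  Site D: 0 + 2 + 2 = 4
  Site C: 3 + 0 + 3 = 6
  Site B: 1 + 3 + 0 = 4
Site C has the highest total.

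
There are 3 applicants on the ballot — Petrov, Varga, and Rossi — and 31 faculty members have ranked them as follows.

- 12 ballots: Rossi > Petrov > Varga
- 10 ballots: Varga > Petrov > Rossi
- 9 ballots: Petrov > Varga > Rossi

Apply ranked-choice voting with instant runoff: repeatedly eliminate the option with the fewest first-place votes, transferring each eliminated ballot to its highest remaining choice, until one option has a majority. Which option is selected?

Round 1: Rossi 12, Varga 10, Petrov 9. Petrov has the fewest and is eliminated.
Round 2: Varga 19, Rossi 12. Varga has a majority.

Varga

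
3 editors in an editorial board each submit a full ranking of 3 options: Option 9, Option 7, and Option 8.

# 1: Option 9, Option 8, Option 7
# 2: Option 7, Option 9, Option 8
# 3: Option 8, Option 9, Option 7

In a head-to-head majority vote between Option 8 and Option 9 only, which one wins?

Ballots ranking Option 8 above Option 9: 1.
Ballots ranking Option 9 above Option 8: 2.
Option 9 wins the head-to-head, 2–1.

Option 9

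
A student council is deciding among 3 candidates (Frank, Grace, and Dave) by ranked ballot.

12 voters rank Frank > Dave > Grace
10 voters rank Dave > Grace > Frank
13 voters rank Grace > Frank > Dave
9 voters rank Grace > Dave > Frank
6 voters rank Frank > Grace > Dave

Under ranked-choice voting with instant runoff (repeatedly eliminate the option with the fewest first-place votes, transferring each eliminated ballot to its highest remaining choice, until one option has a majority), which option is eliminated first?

Dave

Round 1: Grace 22, Frank 18, Dave 10. Dave has the fewest and is eliminated.
Round 2: Grace 32, Frank 18. Grace has a majority.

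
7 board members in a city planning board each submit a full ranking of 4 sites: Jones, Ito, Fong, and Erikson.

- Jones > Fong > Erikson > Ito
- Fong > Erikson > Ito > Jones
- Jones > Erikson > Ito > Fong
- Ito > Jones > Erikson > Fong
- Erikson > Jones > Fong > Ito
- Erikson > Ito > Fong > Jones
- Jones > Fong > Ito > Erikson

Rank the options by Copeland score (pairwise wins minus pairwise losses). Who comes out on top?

Pairwise results:
  Jones vs Ito: Jones wins 4–3.
  Jones vs Fong: Jones wins 5–2.
  Jones vs Erikson: Jones wins 4–3.
  Ito vs Fong: Fong wins 4–3.
  Ito vs Erikson: Erikson wins 5–2.
  Fong vs Erikson: Erikson wins 4–3.
Copeland scores (wins − losses):
  Jones: 3 − 0 = 3
  Ito: 0 − 3 = -3
  Fong: 1 − 2 = -1
  Erikson: 2 − 1 = 1
Jones has the best Copeland score.

Jones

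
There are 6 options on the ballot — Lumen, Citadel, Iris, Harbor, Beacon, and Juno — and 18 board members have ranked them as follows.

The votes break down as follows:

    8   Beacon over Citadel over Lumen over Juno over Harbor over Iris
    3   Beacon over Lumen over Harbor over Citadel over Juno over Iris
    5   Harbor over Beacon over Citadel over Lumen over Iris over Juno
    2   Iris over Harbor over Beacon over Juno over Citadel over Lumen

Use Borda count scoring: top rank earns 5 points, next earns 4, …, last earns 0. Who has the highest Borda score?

Beacon

Borda scores:
  Lumen: 8·3 + 3·4 + 5·2 + 2·0 = 46
  Citadel: 8·4 + 3·2 + 5·3 + 2·1 = 55
  Iris: 8·0 + 3·0 + 5·1 + 2·5 = 15
  Harbor: 8·1 + 3·3 + 5·5 + 2·4 = 50
  Beacon: 8·5 + 3·5 + 5·4 + 2·3 = 81
  Juno: 8·2 + 3·1 + 5·0 + 2·2 = 23
Beacon has the highest total.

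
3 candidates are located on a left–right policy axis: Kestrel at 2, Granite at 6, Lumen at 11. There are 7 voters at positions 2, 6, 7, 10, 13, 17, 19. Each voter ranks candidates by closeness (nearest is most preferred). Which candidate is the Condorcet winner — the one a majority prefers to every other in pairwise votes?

Lumen

With single-peaked preferences on a line, the Condorcet winner is the candidate closest to the median voter.
The median voter (position 10) is closest to Lumen at 11.
Check: Lumen vs Granite — voters closer to Lumen: 4 of 7.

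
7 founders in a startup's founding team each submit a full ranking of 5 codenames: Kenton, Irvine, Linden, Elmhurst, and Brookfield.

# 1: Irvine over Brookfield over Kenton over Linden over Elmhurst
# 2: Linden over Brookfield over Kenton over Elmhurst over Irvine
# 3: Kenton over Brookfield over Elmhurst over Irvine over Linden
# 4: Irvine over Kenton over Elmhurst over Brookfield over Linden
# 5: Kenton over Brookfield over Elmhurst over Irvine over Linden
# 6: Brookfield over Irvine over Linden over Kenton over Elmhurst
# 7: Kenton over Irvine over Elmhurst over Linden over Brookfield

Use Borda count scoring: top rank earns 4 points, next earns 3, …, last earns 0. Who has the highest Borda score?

Borda scores:
  Kenton: 2 + 2 + 4 + 3 + 4 + 1 + 4 = 20
  Irvine: 4 + 0 + 1 + 4 + 1 + 3 + 3 = 16
  Linden: 1 + 4 + 0 + 0 + 0 + 2 + 1 = 8
  Elmhurst: 0 + 1 + 2 + 2 + 2 + 0 + 2 = 9
  Brookfield: 3 + 3 + 3 + 1 + 3 + 4 + 0 = 17
Kenton has the highest total.

Kenton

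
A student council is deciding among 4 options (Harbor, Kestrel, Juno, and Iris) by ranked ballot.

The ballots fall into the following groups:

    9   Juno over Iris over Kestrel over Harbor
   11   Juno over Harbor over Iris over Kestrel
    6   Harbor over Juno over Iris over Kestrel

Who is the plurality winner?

Juno

First-place vote totals:
  Harbor: 6
  Kestrel: 0
  Juno: 20
  Iris: 0
Juno has the most first-place votes.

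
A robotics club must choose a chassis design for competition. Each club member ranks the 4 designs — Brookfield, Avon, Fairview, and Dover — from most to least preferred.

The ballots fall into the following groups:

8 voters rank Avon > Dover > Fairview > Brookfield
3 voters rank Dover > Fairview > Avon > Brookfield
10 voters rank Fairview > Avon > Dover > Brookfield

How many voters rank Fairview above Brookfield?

21

Ballots ranking Fairview above Brookfield: 8+3+10 = 21.
Ballots ranking Brookfield above Fairview: 0.
So 21 of 21 voters prefer Fairview to Brookfield.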